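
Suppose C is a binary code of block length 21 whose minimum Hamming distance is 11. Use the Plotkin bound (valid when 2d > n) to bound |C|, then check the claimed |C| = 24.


Plotkin bound M ≤ 22; given |C| = 24 > bound (violated).

Check applicability: 2d = 22, n = 21.
2d − n = 1 > 0, so Plotkin applies.
Compute d/(2d−n) = 11/1 ≈ 11.0000.
⌊d/(2d−n)⌋ = 11.
Plotkin bound: M ≤ 2·11 = 22.
Given |C| = 24, check: VIOLATED.
This |C| is above the Plotkin bound, so no binary code with n = 21, d = 11 and 24 codewords exists.


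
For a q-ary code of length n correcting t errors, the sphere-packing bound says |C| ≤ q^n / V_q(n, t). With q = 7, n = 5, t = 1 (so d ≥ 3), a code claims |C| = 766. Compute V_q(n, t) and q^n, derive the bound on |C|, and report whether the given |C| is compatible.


V_q(n, t) = 31, q^n = 16807, Hamming bound = 542, |C| = 766 > bound (violated).

Step 1: Compute V_q(n, t) = Σ_{j=0}^1 C(n, j) (q−1)^j.
  j = 0: C(5,0)·(6)^0 = 1·1 = 1.
  j = 1: C(5,1)·(6)^1 = 5·6 = 30.
  V_q(n, t) = 1 + 30 = 31.
Step 2: q^n = 7^5 = 16807.
Step 3: Hamming bound ⌊q^n / V_q(n,t)⌋ = ⌊16807/31⌋ = 542.
Step 4: Compare |C| = 766 to 542: violated.
The claimed |C| lies above the Hamming bound, so no 7-ary code of length 5 with d ≥ 3 can have 766 codewords.


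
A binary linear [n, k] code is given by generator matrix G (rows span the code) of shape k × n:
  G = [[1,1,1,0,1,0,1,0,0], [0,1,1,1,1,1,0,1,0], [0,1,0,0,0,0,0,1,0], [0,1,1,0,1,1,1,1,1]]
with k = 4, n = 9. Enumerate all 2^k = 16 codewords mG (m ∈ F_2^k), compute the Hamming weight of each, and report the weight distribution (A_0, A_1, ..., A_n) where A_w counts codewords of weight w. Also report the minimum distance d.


Weight distribution: A_0 = 1, A_2 = 1, A_3 = 1, A_4 = 3, A_5 = 6, A_6 = 3, A_7 = 1. Minimum distance d = 2.

Enumerate all 2^4 = 16 messages m ∈ F_2^4.
For each, compute codeword c = mG in F_2^9, then tally its weight.
  m = 0000 → c = 000000000, weight = 0.
  m = 1000 → c = 111010100, weight = 5.
  m = 0100 → c = 011111010, weight = 6.
  m = 1100 → c = 100101110, weight = 5.
  m = 0010 → c = 010000010, weight = 2.
  m = 1010 → c = 101010110, weight = 5.
  m = 0110 → c = 001111000, weight = 4.
  m = 1110 → c = 110101100, weight = 5.
  m = 0001 → c = 011011111, weight = 7.
  m = 1001 → c = 100001011, weight = 4.
  m = 0101 → c = 000100101, weight = 3.
  m = 1101 → c = 111110001, weight = 6.
  m = 0011 → c = 001011101, weight = 5.
  m = 1011 → c = 110001001, weight = 4.
  m = 0111 → c = 010100111, weight = 5.
  m = 1111 → c = 101110011, weight = 6.
Tally weights:
  weight 0: 1 codewords.
  weight 2: 1 codewords.
  weight 3: 1 codewords.
  weight 4: 3 codewords.
  weight 5: 6 codewords.
  weight 6: 3 codewords.
  weight 7: 1 codewords.
Minimum distance d = smallest w > 0 with A_w > 0 = 2.
Sanity: Σ A_w = 16 = 2^4 = 16 ✓.


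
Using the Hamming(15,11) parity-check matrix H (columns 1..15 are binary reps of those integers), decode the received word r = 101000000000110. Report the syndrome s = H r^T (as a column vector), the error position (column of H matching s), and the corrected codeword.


s = (0, 0, 0, 1)^T, error position = 1, corrected codeword c = 001000000000110

Compute s = H r^T mod 2 one row at a time:
  s_1 = 0 + 0 + 0 + 0 + 0 + 1 + 1 + 0 = 2 ≡ 0 (mod 2).
  s_2 = 0 + 0 + 0 + 0 + 0 + 1 + 1 + 0 = 2 ≡ 0 (mod 2).
  s_3 = 0 + 1 + 0 + 0 + 0 + 0 + 1 + 0 = 2 ≡ 0 (mod 2).
  s_4 = 1 + 1 + 0 + 0 + 0 + 0 + 1 + 0 = 3 ≡ 1 (mod 2).
s = (0, 0, 0, 1)^T — this equals column 1 of H (binary 0001), so error is at position 1.
Correct: flip bit 1 of r = 101000000000110 to get c = 001000000000110.


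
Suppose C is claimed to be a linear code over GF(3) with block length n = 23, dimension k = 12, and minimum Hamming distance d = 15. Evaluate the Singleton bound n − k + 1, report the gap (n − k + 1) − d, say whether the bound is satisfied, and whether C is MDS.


Singleton RHS = n − k + 1 = 12, slack = -3, bound violated (no such code; not MDS).

Singleton bound: d ≤ n − k + 1.
Here n = 23, k = 12, so n − k + 1 = 12.
Given d = 15, check d ≤ 12: NO.
Slack = (n − k + 1) − d = -3.
The slack is negative: d = 15 exceeds n − k + 1 = 12 by 3, so the Singleton bound is violated and no linear [23, 12, 15]_3 code can exist. In particular it is not MDS (MDS requires d = n − k + 1 exactly).
Description: the claimed parameters are [23, 12, 15]_3; such a code would be impossible (violates the Singleton bound).


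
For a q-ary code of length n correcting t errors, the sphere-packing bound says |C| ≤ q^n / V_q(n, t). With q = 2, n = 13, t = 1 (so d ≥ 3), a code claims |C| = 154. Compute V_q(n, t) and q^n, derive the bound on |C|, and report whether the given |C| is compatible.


V_q(n, t) = 14, q^n = 8192, Hamming bound = 585, |C| = 154 ≤ bound (satisfied).

Step 1: Compute V_q(n, t) = Σ_{j=0}^1 C(n, j) (q−1)^j.
  j = 0: C(13,0)·(1)^0 = 1·1 = 1.
  j = 1: C(13,1)·(1)^1 = 13·1 = 13.
  V_q(n, t) = 1 + 13 = 14.
Step 2: q^n = 2^13 = 8192.
Step 3: Hamming bound ⌊q^n / V_q(n,t)⌋ = ⌊8192/14⌋ = 585.
Step 4: Compare |C| = 154 to 585: satisfied.
The claimed |C| lies below the Hamming bound.


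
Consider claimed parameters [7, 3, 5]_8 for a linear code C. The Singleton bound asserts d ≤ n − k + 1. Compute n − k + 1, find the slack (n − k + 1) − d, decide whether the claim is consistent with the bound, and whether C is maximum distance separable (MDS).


Singleton RHS = n − k + 1 = 5, slack = 0, bound satisfied, MDS.

Singleton bound: d ≤ n − k + 1.
Here n = 7, k = 3, so n − k + 1 = 5.
Given d = 5, check d ≤ 5: YES.
Slack = (n − k + 1) − d = 0.
The code is MDS (slack = 0).
Description: the claimed parameters are [7, 3, 5]_8; such a code would be MDS (meets Singleton bound).


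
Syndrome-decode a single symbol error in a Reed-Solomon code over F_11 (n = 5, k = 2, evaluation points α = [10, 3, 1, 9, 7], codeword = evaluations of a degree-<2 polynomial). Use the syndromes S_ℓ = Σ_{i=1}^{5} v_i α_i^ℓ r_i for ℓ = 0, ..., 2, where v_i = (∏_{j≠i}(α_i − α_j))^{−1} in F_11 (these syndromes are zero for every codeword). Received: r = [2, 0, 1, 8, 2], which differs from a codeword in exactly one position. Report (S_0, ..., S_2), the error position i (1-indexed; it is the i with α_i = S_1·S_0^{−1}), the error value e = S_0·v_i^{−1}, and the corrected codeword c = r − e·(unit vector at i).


S = (4, 6, 9), error at position 5, error magnitude e = 4, c = [2, 0, 1, 8, 9].

Step 1: column multipliers v_i = (∏_{j≠i}(α_i − α_j))^{−1} mod 11.
  i = 1 (α = 10): (10−3)(10−1)(10−9)(10−7) = 7·9·1·3 = 189 ≡ 2, so v_1 = 2^{−1} = 6 (mod 11).
  i = 2 (α = 3): (3−10)(3−1)(3−9)(3−7) = (−7)·2·(−6)·(−4) = −336 ≡ 5, so v_2 = 5^{−1} = 9 (mod 11).
  i = 3 (α = 1): (1−10)(1−3)(1−9)(1−7) = (−9)·(−2)·(−8)·(−6) = 864 ≡ 6, so v_3 = 6^{−1} = 2 (mod 11).
  i = 4 (α = 9): (9−10)(9−3)(9−1)(9−7) = (−1)·6·8·2 = −96 ≡ 3, so v_4 = 3^{−1} = 4 (mod 11).
  i = 5 (α = 7): (7−10)(7−3)(7−1)(7−9) = (−3)·4·6·(−2) = 144 ≡ 1, so v_5 = 1^{−1} = 1 (mod 11).
  v = [6, 9, 2, 4, 1].
Step 2: syndromes of r = [2, 0, 1, 8, 2] (all sums mod 11).
  S_0 = Σ v_i r_i = 6·2 + 9·0 + 2·1 + 4·8 + 1·2 = 48 ≡ 4.
  S_1 = Σ v_i α_i r_i = 6·10·2 + 9·3·0 + 2·1·1 + 4·9·8 + 1·7·2 = 424 ≡ 6.
  α_i^2 mod 11 = [1, 9, 1, 4, 5].
  S_2 = Σ v_i α_i^2 r_i = 6·1·2 + 9·9·0 + 2·1·1 + 4·4·8 + 1·5·2 = 152 ≡ 9.
  S = (4, 6, 9) ≠ 0, so r is not a codeword (an error is present).
Step 3: locate the error. For a single error e at position i, S_ℓ = v_i·e·α_i^ℓ, so α_err = S_1/S_0.
  S_0^{−1} = 4^{−1} = 3 (mod 11), so α_err = 6·3 = 18 ≡ 7 = α_5. Error position i = 5.
  Consistency check: S_2/S_1 = 9·2 = 18 ≡ 7 = α_err ✓ (single-error assumption holds).
Step 4: error magnitude e = S_0/v_5 = S_0·∏_{j≠5}(α_5 − α_j) = 4·1 = 4 ≡ 4 (mod 11).
Step 5: correct position 5: c_5 = r_5 − e = 2 − 4 ≡ 9 (mod 11). Hence c = [2, 0, 1, 8, 9].
  Check: interpolating c through the α_i gives m(x) = 7 + 5·x (degree < 2) with m(α_i) = c_i for every i, so c is indeed a codeword.


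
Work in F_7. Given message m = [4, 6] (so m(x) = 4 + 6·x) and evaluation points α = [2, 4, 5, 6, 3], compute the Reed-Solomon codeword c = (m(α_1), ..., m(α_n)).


c = [2, 0, 6, 5, 1]

Message polynomial: m(x) = 4 + 6·x (mod 7).
For each evaluation point α_i, compute m(α_i) mod 7:
  α_1 = 2: Horner steps 6 → 2, so m(2) = 2.
  α_2 = 4: Horner steps 6 → 0, so m(4) = 0.
  α_3 = 5: Horner steps 6 → 6, so m(5) = 6.
  α_4 = 6: Horner steps 6 → 5, so m(6) = 5.
  α_5 = 3: Horner steps 6 → 1, so m(3) = 1.
Codeword c = [2, 0, 6, 5, 1] ∈ F_7^5.


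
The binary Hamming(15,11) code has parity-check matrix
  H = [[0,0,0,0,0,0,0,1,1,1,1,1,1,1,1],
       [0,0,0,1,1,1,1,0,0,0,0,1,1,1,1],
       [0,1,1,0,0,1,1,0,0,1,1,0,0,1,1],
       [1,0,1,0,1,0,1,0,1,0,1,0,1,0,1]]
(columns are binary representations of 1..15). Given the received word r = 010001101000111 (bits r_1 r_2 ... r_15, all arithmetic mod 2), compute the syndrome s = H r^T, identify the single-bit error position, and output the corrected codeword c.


s = (0, 1, 1, 0)^T, error position = 6, corrected codeword c = 010000101000111

Compute s = H r^T mod 2 one row at a time:
  s_1 = 0 + 1 + 0 + 0 + 0 + 1 + 1 + 1 = 4 ≡ 0 (mod 2).
  s_2 = 0 + 0 + 1 + 1 + 0 + 1 + 1 + 1 = 5 ≡ 1 (mod 2).
  s_3 = 1 + 0 + 1 + 1 + 0 + 0 + 1 + 1 = 5 ≡ 1 (mod 2).
  s_4 = 0 + 0 + 0 + 1 + 1 + 0 + 1 + 1 = 4 ≡ 0 (mod 2).
s = (0, 1, 1, 0)^T — this equals column 6 of H (binary 0110), so error is at position 6.
Correct: flip bit 6 of r = 010001101000111 to get c = 010000101000111.


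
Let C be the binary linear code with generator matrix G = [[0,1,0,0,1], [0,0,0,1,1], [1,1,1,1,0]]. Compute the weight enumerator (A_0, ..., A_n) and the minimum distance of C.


Weight distribution: A_0 = 1, A_2 = 4, A_4 = 3. Minimum distance d = 2.

Enumerate all 2^3 = 8 messages m ∈ F_2^3.
For each, compute codeword c = mG in F_2^5, then tally its weight.
  m = 000 → c = 00000, weight = 0.
  m = 100 → c = 01001, weight = 2.
  m = 010 → c = 00011, weight = 2.
  m = 110 → c = 01010, weight = 2.
  m = 001 → c = 11110, weight = 4.
  m = 101 → c = 10111, weight = 4.
  m = 011 → c = 11101, weight = 4.
  m = 111 → c = 10100, weight = 2.
Tally weights:
  weight 0: 1 codewords.
  weight 2: 4 codewords.
  weight 4: 3 codewords.
Minimum distance d = smallest w > 0 with A_w > 0 = 2.
Sanity: Σ A_w = 8 = 2^3 = 8 ✓.


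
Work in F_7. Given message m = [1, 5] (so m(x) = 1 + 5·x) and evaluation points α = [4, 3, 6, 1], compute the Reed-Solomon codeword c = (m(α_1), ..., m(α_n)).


c = [0, 2, 3, 6]

Message polynomial: m(x) = 1 + 5·x (mod 7).
For each evaluation point α_i, compute m(α_i) mod 7:
  α_1 = 4: Horner steps 5 → 0, so m(4) = 0.
  α_2 = 3: Horner steps 5 → 2, so m(3) = 2.
  α_3 = 6: Horner steps 5 → 3, so m(6) = 3.
  α_4 = 1: Horner steps 5 → 6, so m(1) = 6.
Codeword c = [0, 2, 3, 6] ∈ F_7^4.


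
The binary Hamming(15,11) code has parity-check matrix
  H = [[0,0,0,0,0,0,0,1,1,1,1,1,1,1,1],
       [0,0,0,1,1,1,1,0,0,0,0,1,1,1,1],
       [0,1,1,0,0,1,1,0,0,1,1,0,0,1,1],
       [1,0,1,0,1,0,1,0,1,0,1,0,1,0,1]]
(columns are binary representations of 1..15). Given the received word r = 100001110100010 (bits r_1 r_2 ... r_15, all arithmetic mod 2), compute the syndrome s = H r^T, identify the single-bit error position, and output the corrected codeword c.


s = (1, 1, 0, 0)^T, error position = 12, corrected codeword c = 100001110101010

Compute s = H r^T mod 2 one row at a time:
  s_1 = 1 + 0 + 1 + 0 + 0 + 0 + 1 + 0 = 3 ≡ 1 (mod 2).
  s_2 = 0 + 0 + 1 + 1 + 0 + 0 + 1 + 0 = 3 ≡ 1 (mod 2).
  s_3 = 0 + 0 + 1 + 1 + 1 + 0 + 1 + 0 = 4 ≡ 0 (mod 2).
  s_4 = 1 + 0 + 0 + 1 + 0 + 0 + 0 + 0 = 2 ≡ 0 (mod 2).
s = (1, 1, 0, 0)^T — this equals column 12 of H (binary 1100), so error is at position 12.
Correct: flip bit 12 of r = 100001110100010 to get c = 100001110101010.


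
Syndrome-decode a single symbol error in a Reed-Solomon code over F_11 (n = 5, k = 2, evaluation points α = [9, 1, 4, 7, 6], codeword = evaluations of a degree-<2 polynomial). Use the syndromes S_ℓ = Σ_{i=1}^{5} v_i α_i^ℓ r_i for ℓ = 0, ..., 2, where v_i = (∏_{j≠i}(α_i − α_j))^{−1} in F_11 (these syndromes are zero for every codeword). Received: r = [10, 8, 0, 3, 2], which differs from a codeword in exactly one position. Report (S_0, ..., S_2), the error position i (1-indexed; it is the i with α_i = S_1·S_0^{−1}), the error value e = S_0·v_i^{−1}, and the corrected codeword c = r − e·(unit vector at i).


S = (3, 5, 1), error at position 1, error magnitude e = 5, c = [5, 8, 0, 3, 2].

Step 1: column multipliers v_i = (∏_{j≠i}(α_i − α_j))^{−1} mod 11.
  i = 1 (α = 9): (9−1)(9−4)(9−7)(9−6) = 8·5·2·3 = 240 ≡ 9, so v_1 = 9^{−1} = 5 (mod 11).
  i = 2 (α = 1): (1−9)(1−4)(1−7)(1−6) = (−8)·(−3)·(−6)·(−5) = 720 ≡ 5, so v_2 = 5^{−1} = 9 (mod 11).
  i = 3 (α = 4): (4−9)(4−1)(4−7)(4−6) = (−5)·3·(−3)·(−2) = −90 ≡ 9, so v_3 = 9^{−1} = 5 (mod 11).
  i = 4 (α = 7): (7−9)(7−1)(7−4)(7−6) = (−2)·6·3·1 = −36 ≡ 8, so v_4 = 8^{−1} = 7 (mod 11).
  i = 5 (α = 6): (6−9)(6−1)(6−4)(6−7) = (−3)·5·2·(−1) = 30 ≡ 8, so v_5 = 8^{−1} = 7 (mod 11).
  v = [5, 9, 5, 7, 7].
Step 2: syndromes of r = [10, 8, 0, 3, 2] (all sums mod 11).
  S_0 = Σ v_i r_i = 5·10 + 9·8 + 5·0 + 7·3 + 7·2 = 157 ≡ 3.
  S_1 = Σ v_i α_i r_i = 5·9·10 + 9·1·8 + 5·4·0 + 7·7·3 + 7·6·2 = 753 ≡ 5.
  α_i^2 mod 11 = [4, 1, 5, 5, 3].
  S_2 = Σ v_i α_i^2 r_i = 5·4·10 + 9·1·8 + 5·5·0 + 7·5·3 + 7·3·2 = 419 ≡ 1.
  S = (3, 5, 1) ≠ 0, so r is not a codeword (an error is present).
Step 3: locate the error. For a single error e at position i, S_ℓ = v_i·e·α_i^ℓ, so α_err = S_1/S_0.
  S_0^{−1} = 3^{−1} = 4 (mod 11), so α_err = 5·4 = 20 ≡ 9 = α_1. Error position i = 1.
  Consistency check: S_2/S_1 = 1·9 = 9 ≡ 9 = α_err ✓ (single-error assumption holds).
Step 4: error magnitude e = S_0/v_1 = S_0·∏_{j≠1}(α_1 − α_j) = 3·9 = 27 ≡ 5 (mod 11).
Step 5: correct position 1: c_1 = r_1 − e = 10 − 5 ≡ 5 (mod 11). Hence c = [5, 8, 0, 3, 2].
  Check: interpolating c through the α_i gives m(x) = 7 + 1·x (degree < 2) with m(α_i) = c_i for every i, so c is indeed a codeword.


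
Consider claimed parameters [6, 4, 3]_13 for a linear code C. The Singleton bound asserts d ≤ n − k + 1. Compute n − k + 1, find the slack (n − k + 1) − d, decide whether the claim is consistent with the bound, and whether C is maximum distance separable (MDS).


Singleton RHS = n − k + 1 = 3, slack = 0, bound satisfied, MDS.

Singleton bound: d ≤ n − k + 1.
Here n = 6, k = 4, so n − k + 1 = 3.
Given d = 3, check d ≤ 3: YES.
Slack = (n − k + 1) − d = 0.
The code is MDS (slack = 0).
Description: the claimed parameters are [6, 4, 3]_13; such a code would be MDS (meets Singleton bound).


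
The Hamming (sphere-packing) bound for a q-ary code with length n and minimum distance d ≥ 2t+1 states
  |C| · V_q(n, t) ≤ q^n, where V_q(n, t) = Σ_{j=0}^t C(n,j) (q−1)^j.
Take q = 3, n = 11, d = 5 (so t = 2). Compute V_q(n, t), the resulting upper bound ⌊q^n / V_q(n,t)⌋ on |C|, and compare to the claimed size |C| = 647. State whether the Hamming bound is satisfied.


V_q(n, t) = 243, q^n = 177147, Hamming bound = 729, |C| = 647 ≤ bound (satisfied).

Step 1: Compute V_q(n, t) = Σ_{j=0}^2 C(n, j) (q−1)^j.
  j = 0: C(11,0)·(2)^0 = 1·1 = 1.
  j = 1: C(11,1)·(2)^1 = 11·2 = 22.
  j = 2: C(11,2)·(2)^2 = 55·4 = 220.
  V_q(n, t) = 1 + 22 + 220 = 243.
Step 2: q^n = 3^11 = 177147.
Step 3: Hamming bound ⌊q^n / V_q(n,t)⌋ = ⌊177147/243⌋ = 729.
Step 4: Compare |C| = 647 to 729: satisfied.
The claimed |C| lies below the Hamming bound.


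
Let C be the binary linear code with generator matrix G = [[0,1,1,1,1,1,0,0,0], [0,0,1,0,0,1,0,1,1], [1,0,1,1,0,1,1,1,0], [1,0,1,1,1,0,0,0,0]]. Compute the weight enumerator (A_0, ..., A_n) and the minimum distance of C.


Weight distribution: A_0 = 1, A_3 = 1, A_4 = 5, A_5 = 6, A_6 = 2, A_7 = 1. Minimum distance d = 3.

Enumerate all 2^4 = 16 messages m ∈ F_2^4.
For each, compute codeword c = mG in F_2^9, then tally its weight.
  m = 0000 → c = 000000000, weight = 0.
  m = 1000 → c = 011111000, weight = 5.
  m = 0100 → c = 001001011, weight = 4.
  m = 1100 → c = 010110011, weight = 5.
  m = 0010 → c = 101101110, weight = 6.
  m = 1010 → c = 110010110, weight = 5.
  m = 0110 → c = 100100101, weight = 4.
  m = 1110 → c = 111011101, weight = 7.
  m = 0001 → c = 101110000, weight = 4.
  m = 1001 → c = 110001000, weight = 3.
  m = 0101 → c = 100111011, weight = 6.
  m = 1101 → c = 111000011, weight = 5.
  m = 0011 → c = 000011110, weight = 4.
  m = 1011 → c = 011100110, weight = 5.
  m = 0111 → c = 001010101, weight = 4.
  m = 1111 → c = 010101101, weight = 5.
Tally weights:
  weight 0: 1 codewords.
  weight 3: 1 codewords.
  weight 4: 5 codewords.
  weight 5: 6 codewords.
  weight 6: 2 codewords.
  weight 7: 1 codewords.
Minimum distance d = smallest w > 0 with A_w > 0 = 3.
Sanity: Σ A_w = 16 = 2^4 = 16 ✓.


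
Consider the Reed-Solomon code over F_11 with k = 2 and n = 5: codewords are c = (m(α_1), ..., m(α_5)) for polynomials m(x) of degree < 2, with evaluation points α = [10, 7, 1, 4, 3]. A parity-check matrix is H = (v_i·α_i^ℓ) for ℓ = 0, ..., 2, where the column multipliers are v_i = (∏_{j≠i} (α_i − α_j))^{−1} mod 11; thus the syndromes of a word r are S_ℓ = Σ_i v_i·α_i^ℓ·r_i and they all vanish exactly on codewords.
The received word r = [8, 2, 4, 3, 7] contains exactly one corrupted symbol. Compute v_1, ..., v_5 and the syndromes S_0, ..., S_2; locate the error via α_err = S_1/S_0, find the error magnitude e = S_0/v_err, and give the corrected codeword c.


S = (7, 4, 7), error at position 1, error magnitude e = 7, c = [1, 2, 4, 3, 7].

Step 1: column multipliers v_i = (∏_{j≠i}(α_i − α_j))^{−1} mod 11.
  i = 1 (α = 10): (10−7)(10−1)(10−4)(10−3) = 3·9·6·7 = 1134 ≡ 1, so v_1 = 1^{−1} = 1 (mod 11).
  i = 2 (α = 7): (7−10)(7−1)(7−4)(7−3) = (−3)·6·3·4 = −216 ≡ 4, so v_2 = 4^{−1} = 3 (mod 11).
  i = 3 (α = 1): (1−10)(1−7)(1−4)(1−3) = (−9)·(−6)·(−3)·(−2) = 324 ≡ 5, so v_3 = 5^{−1} = 9 (mod 11).
  i = 4 (α = 4): (4−10)(4−7)(4−1)(4−3) = (−6)·(−3)·3·1 = 54 ≡ 10, so v_4 = 10^{−1} = 10 (mod 11).
  i = 5 (α = 3): (3−10)(3−7)(3−1)(3−4) = (−7)·(−4)·2·(−1) = −56 ≡ 10, so v_5 = 10^{−1} = 10 (mod 11).
  v = [1, 3, 9, 10, 10].
Step 2: syndromes of r = [8, 2, 4, 3, 7] (all sums mod 11).
  S_0 = Σ v_i r_i = 1·8 + 3·2 + 9·4 + 10·3 + 10·7 = 150 ≡ 7.
  S_1 = Σ v_i α_i r_i = 1·10·8 + 3·7·2 + 9·1·4 + 10·4·3 + 10·3·7 = 488 ≡ 4.
  α_i^2 mod 11 = [1, 5, 1, 5, 9].
  S_2 = Σ v_i α_i^2 r_i = 1·1·8 + 3·5·2 + 9·1·4 + 10·5·3 + 10·9·7 = 854 ≡ 7.
  S = (7, 4, 7) ≠ 0, so r is not a codeword (an error is present).
Step 3: locate the error. For a single error e at position i, S_ℓ = v_i·e·α_i^ℓ, so α_err = S_1/S_0.
  S_0^{−1} = 7^{−1} = 8 (mod 11), so α_err = 4·8 = 32 ≡ 10 = α_1. Error position i = 1.
  Consistency check: S_2/S_1 = 7·3 = 21 ≡ 10 = α_err ✓ (single-error assumption holds).
Step 4: error magnitude e = S_0/v_1 = S_0·∏_{j≠1}(α_1 − α_j) = 7·1 = 7 ≡ 7 (mod 11).
Step 5: correct position 1: c_1 = r_1 − e = 8 − 7 ≡ 1 (mod 11). Hence c = [1, 2, 4, 3, 7].
  Check: interpolating c through the α_i gives m(x) = 8 + 7·x (degree < 2) with m(α_i) = c_i for every i, so c is indeed a codeword.


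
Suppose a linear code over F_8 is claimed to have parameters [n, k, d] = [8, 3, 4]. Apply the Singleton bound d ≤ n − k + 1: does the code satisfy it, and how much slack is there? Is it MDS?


Singleton RHS = n − k + 1 = 6, slack = 2, bound satisfied, not MDS.

Singleton bound: d ≤ n − k + 1.
Here n = 8, k = 3, so n − k + 1 = 6.
Given d = 4, check d ≤ 6: YES.
Slack = (n − k + 1) − d = 2.
The code is NOT MDS (slack = 2 > 0).
Description: the claimed parameters are [8, 3, 4]_8; such a code would be non-MDS.


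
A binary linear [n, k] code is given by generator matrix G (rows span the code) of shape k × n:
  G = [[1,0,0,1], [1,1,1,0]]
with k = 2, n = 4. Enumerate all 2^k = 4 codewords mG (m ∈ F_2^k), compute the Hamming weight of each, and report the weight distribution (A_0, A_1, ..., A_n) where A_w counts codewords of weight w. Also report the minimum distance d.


Weight distribution: A_0 = 1, A_2 = 1, A_3 = 2. Minimum distance d = 2.

Enumerate all 2^2 = 4 messages m ∈ F_2^2.
For each, compute codeword c = mG in F_2^4, then tally its weight.
  m = 00 → c = 0000, weight = 0.
  m = 10 → c = 1001, weight = 2.
  m = 01 → c = 1110, weight = 3.
  m = 11 → c = 0111, weight = 3.
Tally weights:
  weight 0: 1 codewords.
  weight 2: 1 codewords.
  weight 3: 2 codewords.
Minimum distance d = smallest w > 0 with A_w > 0 = 2.
Sanity: Σ A_w = 4 = 2^2 = 4 ✓.


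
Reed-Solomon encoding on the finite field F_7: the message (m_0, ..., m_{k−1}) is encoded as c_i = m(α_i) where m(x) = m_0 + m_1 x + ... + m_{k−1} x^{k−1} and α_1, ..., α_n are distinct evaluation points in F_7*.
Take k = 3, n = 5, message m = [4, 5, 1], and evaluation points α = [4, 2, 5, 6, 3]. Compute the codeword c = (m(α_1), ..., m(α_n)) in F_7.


c = [5, 4, 5, 0, 0]

Message polynomial: m(x) = 4 + 5·x + 1·x^2 (mod 7).
For each evaluation point α_i, compute m(α_i) mod 7:
  α_1 = 4: Horner steps 1 → 2 → 5, so m(4) = 5.
  α_2 = 2: Horner steps 1 → 0 → 4, so m(2) = 4.
  α_3 = 5: Horner steps 1 → 3 → 5, so m(5) = 5.
  α_4 = 6: Horner steps 1 → 4 → 0, so m(6) = 0.
  α_5 = 3: Horner steps 1 → 1 → 0, so m(3) = 0.
Codeword c = [5, 4, 5, 0, 0] ∈ F_7^5.


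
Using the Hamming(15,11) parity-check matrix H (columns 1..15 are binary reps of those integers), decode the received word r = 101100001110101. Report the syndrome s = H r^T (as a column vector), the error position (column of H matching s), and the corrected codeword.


s = (1, 1, 0, 0)^T, error position = 12, corrected codeword c = 101100001111101

Compute s = H r^T mod 2 one row at a time:
  s_1 = 0 + 1 + 1 + 1 + 0 + 1 + 0 + 1 = 5 ≡ 1 (mod 2).
  s_2 = 1 + 0 + 0 + 0 + 0 + 1 + 0 + 1 = 3 ≡ 1 (mod 2).
  s_3 = 0 + 1 + 0 + 0 + 1 + 1 + 0 + 1 = 4 ≡ 0 (mod 2).
  s_4 = 1 + 1 + 0 + 0 + 1 + 1 + 1 + 1 = 6 ≡ 0 (mod 2).
s = (1, 1, 0, 0)^T — this equals column 12 of H (binary 1100), so error is at position 12.
Correct: flip bit 12 of r = 101100001110101 to get c = 101100001111101.


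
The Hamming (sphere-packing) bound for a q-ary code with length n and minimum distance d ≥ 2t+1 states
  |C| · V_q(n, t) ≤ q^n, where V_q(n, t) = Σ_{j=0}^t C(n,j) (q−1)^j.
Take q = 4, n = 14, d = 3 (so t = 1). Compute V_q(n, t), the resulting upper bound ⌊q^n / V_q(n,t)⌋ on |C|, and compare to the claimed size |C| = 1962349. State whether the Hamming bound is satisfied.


V_q(n, t) = 43, q^n = 268435456, Hamming bound = 6242685, |C| = 1962349 ≤ bound (satisfied).

Step 1: Compute V_q(n, t) = Σ_{j=0}^1 C(n, j) (q−1)^j.
  j = 0: C(14,0)·(3)^0 = 1·1 = 1.
  j = 1: C(14,1)·(3)^1 = 14·3 = 42.
  V_q(n, t) = 1 + 42 = 43.
Step 2: q^n = 4^14 = 268435456.
Step 3: Hamming bound ⌊q^n / V_q(n,t)⌋ = ⌊268435456/43⌋ = 6242685.
Step 4: Compare |C| = 1962349 to 6242685: satisfied.
The claimed |C| lies below the Hamming bound.


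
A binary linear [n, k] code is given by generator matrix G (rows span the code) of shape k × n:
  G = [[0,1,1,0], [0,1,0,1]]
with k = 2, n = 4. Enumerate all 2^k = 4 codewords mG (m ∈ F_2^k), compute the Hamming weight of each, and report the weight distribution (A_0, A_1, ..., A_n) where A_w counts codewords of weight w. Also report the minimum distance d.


Weight distribution: A_0 = 1, A_2 = 3. Minimum distance d = 2.

Enumerate all 2^2 = 4 messages m ∈ F_2^2.
For each, compute codeword c = mG in F_2^4, then tally its weight.
  m = 00 → c = 0000, weight = 0.
  m = 10 → c = 0110, weight = 2.
  m = 01 → c = 0101, weight = 2.
  m = 11 → c = 0011, weight = 2.
Tally weights:
  weight 0: 1 codewords.
  weight 2: 3 codewords.
Minimum distance d = smallest w > 0 with A_w > 0 = 2.
Sanity: Σ A_w = 4 = 2^2 = 4 ✓.


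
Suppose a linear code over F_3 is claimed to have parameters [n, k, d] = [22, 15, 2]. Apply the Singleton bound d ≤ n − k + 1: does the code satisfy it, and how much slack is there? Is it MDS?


Singleton RHS = n − k + 1 = 8, slack = 6, bound satisfied, not MDS.

Singleton bound: d ≤ n − k + 1.
Here n = 22, k = 15, so n − k + 1 = 8.
Given d = 2, check d ≤ 8: YES.
Slack = (n − k + 1) − d = 6.
The code is NOT MDS (slack = 6 > 0).
Description: the claimed parameters are [22, 15, 2]_3; such a code would be non-MDS.


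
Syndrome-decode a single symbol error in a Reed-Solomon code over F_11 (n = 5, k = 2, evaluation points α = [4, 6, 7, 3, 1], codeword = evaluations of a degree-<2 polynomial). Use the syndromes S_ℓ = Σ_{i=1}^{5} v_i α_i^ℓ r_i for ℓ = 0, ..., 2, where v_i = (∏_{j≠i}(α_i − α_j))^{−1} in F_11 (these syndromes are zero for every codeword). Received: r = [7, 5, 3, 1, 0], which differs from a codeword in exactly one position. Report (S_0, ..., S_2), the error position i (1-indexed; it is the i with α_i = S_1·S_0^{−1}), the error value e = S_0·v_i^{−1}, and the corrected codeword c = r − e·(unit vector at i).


S = (10, 5, 8), error at position 2, error magnitude e = 8, c = [7, 8, 3, 1, 0].

Step 1: column multipliers v_i = (∏_{j≠i}(α_i − α_j))^{−1} mod 11.
  i = 1 (α = 4): (4−6)(4−7)(4−3)(4−1) = (−2)·(−3)·1·3 = 18 ≡ 7, so v_1 = 7^{−1} = 8 (mod 11).
  i = 2 (α = 6): (6−4)(6−7)(6−3)(6−1) = 2·(−1)·3·5 = −30 ≡ 3, so v_2 = 3^{−1} = 4 (mod 11).
  i = 3 (α = 7): (7−4)(7−6)(7−3)(7−1) = 3·1·4·6 = 72 ≡ 6, so v_3 = 6^{−1} = 2 (mod 11).
  i = 4 (α = 3): (3−4)(3−6)(3−7)(3−1) = (−1)·(−3)·(−4)·2 = −24 ≡ 9, so v_4 = 9^{−1} = 5 (mod 11).
  i = 5 (α = 1): (1−4)(1−6)(1−7)(1−3) = (−3)·(−5)·(−6)·(−2) = 180 ≡ 4, so v_5 = 4^{−1} = 3 (mod 11).
  v = [8, 4, 2, 5, 3].
Step 2: syndromes of r = [7, 5, 3, 1, 0] (all sums mod 11).
  S_0 = Σ v_i r_i = 8·7 + 4·5 + 2·3 + 5·1 + 3·0 = 87 ≡ 10.
  S_1 = Σ v_i α_i r_i = 8·4·7 + 4·6·5 + 2·7·3 + 5·3·1 + 3·1·0 = 401 ≡ 5.
  α_i^2 mod 11 = [5, 3, 5, 9, 1].
  S_2 = Σ v_i α_i^2 r_i = 8·5·7 + 4·3·5 + 2·5·3 + 5·9·1 + 3·1·0 = 415 ≡ 8.
  S = (10, 5, 8) ≠ 0, so r is not a codeword (an error is present).
Step 3: locate the error. For a single error e at position i, S_ℓ = v_i·e·α_i^ℓ, so α_err = S_1/S_0.
  S_0^{−1} = 10^{−1} = 10 (mod 11), so α_err = 5·10 = 50 ≡ 6 = α_2. Error position i = 2.
  Consistency check: S_2/S_1 = 8·9 = 72 ≡ 6 = α_err ✓ (single-error assumption holds).
Step 4: error magnitude e = S_0/v_2 = S_0·∏_{j≠2}(α_2 − α_j) = 10·3 = 30 ≡ 8 (mod 11).
Step 5: correct position 2: c_2 = r_2 − e = 5 − 8 ≡ 8 (mod 11). Hence c = [7, 8, 3, 1, 0].
  Check: interpolating c through the α_i gives m(x) = 5 + 6·x (degree < 2) with m(α_i) = c_i for every i, so c is indeed a codeword.


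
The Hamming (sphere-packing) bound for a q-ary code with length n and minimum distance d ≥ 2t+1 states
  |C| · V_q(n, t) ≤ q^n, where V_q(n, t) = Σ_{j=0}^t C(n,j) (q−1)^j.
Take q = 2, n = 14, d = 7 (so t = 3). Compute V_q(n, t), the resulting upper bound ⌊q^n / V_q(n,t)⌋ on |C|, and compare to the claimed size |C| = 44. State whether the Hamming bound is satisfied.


V_q(n, t) = 470, q^n = 16384, Hamming bound = 34, |C| = 44 > bound (violated).

Step 1: Compute V_q(n, t) = Σ_{j=0}^3 C(n, j) (q−1)^j.
  j = 0: C(14,0)·(1)^0 = 1·1 = 1.
  j = 1: C(14,1)·(1)^1 = 14·1 = 14.
  j = 2: C(14,2)·(1)^2 = 91·1 = 91.
  j = 3: C(14,3)·(1)^3 = 364·1 = 364.
  V_q(n, t) = 1 + 14 + 91 + 364 = 470.
Step 2: q^n = 2^14 = 16384.
Step 3: Hamming bound ⌊q^n / V_q(n,t)⌋ = ⌊16384/470⌋ = 34.
Step 4: Compare |C| = 44 to 34: violated.
The claimed |C| lies above the Hamming bound, so no 2-ary code of length 14 with d ≥ 7 can have 44 codewords.


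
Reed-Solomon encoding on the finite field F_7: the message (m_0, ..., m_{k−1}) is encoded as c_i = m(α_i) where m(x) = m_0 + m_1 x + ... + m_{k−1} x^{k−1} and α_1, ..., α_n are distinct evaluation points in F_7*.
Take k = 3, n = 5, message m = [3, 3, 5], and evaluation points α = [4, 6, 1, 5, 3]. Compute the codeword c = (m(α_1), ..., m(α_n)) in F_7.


c = [4, 5, 4, 3, 1]

Message polynomial: m(x) = 3 + 3·x + 5·x^2 (mod 7).
For each evaluation point α_i, compute m(α_i) mod 7:
  α_1 = 4: Horner steps 5 → 2 → 4, so m(4) = 4.
  α_2 = 6: Horner steps 5 → 5 → 5, so m(6) = 5.
  α_3 = 1: Horner steps 5 → 1 → 4, so m(1) = 4.
  α_4 = 5: Horner steps 5 → 0 → 3, so m(5) = 3.
  α_5 = 3: Horner steps 5 → 4 → 1, so m(3) = 1.
Codeword c = [4, 5, 4, 3, 1] ∈ F_7^5.


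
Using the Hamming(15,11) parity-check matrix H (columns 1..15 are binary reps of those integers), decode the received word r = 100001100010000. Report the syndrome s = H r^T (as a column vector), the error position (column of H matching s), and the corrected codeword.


s = (1, 0, 1, 1)^T, error position = 11, corrected codeword c = 100001100000000

Compute s = H r^T mod 2 one row at a time:
  s_1 = 0 + 0 + 0 + 1 + 0 + 0 + 0 + 0 = 1 ≡ 1 (mod 2).
  s_2 = 0 + 0 + 1 + 1 + 0 + 0 + 0 + 0 = 2 ≡ 0 (mod 2).
  s_3 = 0 + 0 + 1 + 1 + 0 + 1 + 0 + 0 = 3 ≡ 1 (mod 2).
  s_4 = 1 + 0 + 0 + 1 + 0 + 1 + 0 + 0 = 3 ≡ 1 (mod 2).
s = (1, 0, 1, 1)^T — this equals column 11 of H (binary 1011), so error is at position 11.
Correct: flip bit 11 of r = 100001100010000 to get c = 100001100000000.


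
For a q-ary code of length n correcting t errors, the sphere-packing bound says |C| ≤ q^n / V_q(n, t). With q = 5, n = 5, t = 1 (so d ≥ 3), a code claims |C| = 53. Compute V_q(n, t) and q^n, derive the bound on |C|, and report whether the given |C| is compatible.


V_q(n, t) = 21, q^n = 3125, Hamming bound = 148, |C| = 53 ≤ bound (satisfied).

Step 1: Compute V_q(n, t) = Σ_{j=0}^1 C(n, j) (q−1)^j.
  j = 0: C(5,0)·(4)^0 = 1·1 = 1.
  j = 1: C(5,1)·(4)^1 = 5·4 = 20.
  V_q(n, t) = 1 + 20 = 21.
Step 2: q^n = 5^5 = 3125.
Step 3: Hamming bound ⌊q^n / V_q(n,t)⌋ = ⌊3125/21⌋ = 148.
Step 4: Compare |C| = 53 to 148: satisfied.
The claimed |C| lies below the Hamming bound.


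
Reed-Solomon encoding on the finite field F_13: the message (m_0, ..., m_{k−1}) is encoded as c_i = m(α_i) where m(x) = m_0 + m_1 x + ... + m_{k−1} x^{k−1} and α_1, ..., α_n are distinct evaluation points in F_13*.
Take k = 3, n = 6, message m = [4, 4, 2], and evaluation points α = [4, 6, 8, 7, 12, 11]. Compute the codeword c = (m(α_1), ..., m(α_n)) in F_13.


c = [0, 9, 8, 0, 2, 4]

Message polynomial: m(x) = 4 + 4·x + 2·x^2 (mod 13).
For each evaluation point α_i, compute m(α_i) mod 13:
  α_1 = 4: Horner steps 2 → 12 → 0, so m(4) = 0.
  α_2 = 6: Horner steps 2 → 3 → 9, so m(6) = 9.
  α_3 = 8: Horner steps 2 → 7 → 8, so m(8) = 8.
  α_4 = 7: Horner steps 2 → 5 → 0, so m(7) = 0.
  α_5 = 12: Horner steps 2 → 2 → 2, so m(12) = 2.
  α_6 = 11: Horner steps 2 → 0 → 4, so m(11) = 4.
Codeword c = [0, 9, 8, 0, 2, 4] ∈ F_13^6.


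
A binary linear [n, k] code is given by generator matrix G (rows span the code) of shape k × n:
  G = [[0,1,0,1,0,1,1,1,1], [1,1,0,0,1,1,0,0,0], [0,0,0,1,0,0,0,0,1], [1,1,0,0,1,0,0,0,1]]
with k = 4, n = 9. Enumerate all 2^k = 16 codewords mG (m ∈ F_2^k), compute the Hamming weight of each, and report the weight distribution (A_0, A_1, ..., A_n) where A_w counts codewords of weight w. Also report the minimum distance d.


Weight distribution: A_0 = 1, A_2 = 3, A_4 = 7, A_6 = 5. Minimum distance d = 2.

Enumerate all 2^4 = 16 messages m ∈ F_2^4.
For each, compute codeword c = mG in F_2^9, then tally its weight.
  m = 0000 → c = 000000000, weight = 0.
  m = 1000 → c = 010101111, weight = 6.
  m = 0100 → c = 110011000, weight = 4.
  m = 1100 → c = 100110111, weight = 6.
  m = 0010 → c = 000100001, weight = 2.
  m = 1010 → c = 010001110, weight = 4.
  m = 0110 → c = 110111001, weight = 6.
  m = 1110 → c = 100010110, weight = 4.
  m = 0001 → c = 110010001, weight = 4.
  m = 1001 → c = 100111110, weight = 6.
  m = 0101 → c = 000001001, weight = 2.
  m = 1101 → c = 010100110, weight = 4.
  m = 0011 → c = 110110000, weight = 4.
  m = 1011 → c = 100011111, weight = 6.
  m = 0111 → c = 000101000, weight = 2.
  m = 1111 → c = 010000111, weight = 4.
Tally weights:
  weight 0: 1 codewords.
  weight 2: 3 codewords.
  weight 4: 7 codewords.
  weight 6: 5 codewords.
Minimum distance d = smallest w > 0 with A_w > 0 = 2.
Sanity: Σ A_w = 16 = 2^4 = 16 ✓.


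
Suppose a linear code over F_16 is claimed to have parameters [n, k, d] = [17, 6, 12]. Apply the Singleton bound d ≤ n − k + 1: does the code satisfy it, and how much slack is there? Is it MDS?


Singleton RHS = n − k + 1 = 12, slack = 0, bound satisfied, MDS.

Singleton bound: d ≤ n − k + 1.
Here n = 17, k = 6, so n − k + 1 = 12.
Given d = 12, check d ≤ 12: YES.
Slack = (n − k + 1) − d = 0.
The code is MDS (slack = 0).
Description: the claimed parameters are [17, 6, 12]_16; such a code would be MDS (meets Singleton bound).


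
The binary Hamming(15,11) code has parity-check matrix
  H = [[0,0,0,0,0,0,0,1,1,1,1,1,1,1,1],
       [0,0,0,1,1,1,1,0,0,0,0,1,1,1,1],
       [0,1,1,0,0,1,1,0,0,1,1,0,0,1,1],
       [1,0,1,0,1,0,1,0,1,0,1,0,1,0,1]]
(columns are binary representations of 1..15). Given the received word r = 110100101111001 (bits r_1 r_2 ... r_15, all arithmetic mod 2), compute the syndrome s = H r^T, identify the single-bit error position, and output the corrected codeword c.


s = (1, 0, 1, 1)^T, error position = 11, corrected codeword c = 110100101101001

Compute s = H r^T mod 2 one row at a time:
  s_1 = 0 + 1 + 1 + 1 + 1 + 0 + 0 + 1 = 5 ≡ 1 (mod 2).
  s_2 = 1 + 0 + 0 + 1 + 1 + 0 + 0 + 1 = 4 ≡ 0 (mod 2).
  s_3 = 1 + 0 + 0 + 1 + 1 + 1 + 0 + 1 = 5 ≡ 1 (mod 2).
  s_4 = 1 + 0 + 0 + 1 + 1 + 1 + 0 + 1 = 5 ≡ 1 (mod 2).
s = (1, 0, 1, 1)^T — this equals column 11 of H (binary 1011), so error is at position 11.
Correct: flip bit 11 of r = 110100101111001 to get c = 110100101101001.


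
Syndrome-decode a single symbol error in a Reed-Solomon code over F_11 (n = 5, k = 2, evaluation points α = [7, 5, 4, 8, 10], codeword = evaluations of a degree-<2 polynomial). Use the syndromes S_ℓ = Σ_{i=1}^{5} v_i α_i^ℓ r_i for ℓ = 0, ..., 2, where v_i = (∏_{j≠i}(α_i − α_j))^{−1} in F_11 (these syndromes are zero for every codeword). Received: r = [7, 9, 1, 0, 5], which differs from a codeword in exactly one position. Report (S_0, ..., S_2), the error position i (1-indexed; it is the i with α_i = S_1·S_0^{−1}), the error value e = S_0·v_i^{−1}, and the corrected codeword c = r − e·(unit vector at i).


S = (10, 4, 6), error at position 1, error magnitude e = 4, c = [3, 9, 1, 0, 5].

Step 1: column multipliers v_i = (∏_{j≠i}(α_i − α_j))^{−1} mod 11.
  i = 1 (α = 7): (7−5)(7−4)(7−8)(7−10) = 2·3·(−1)·(−3) = 18 ≡ 7, so v_1 = 7^{−1} = 8 (mod 11).
  i = 2 (α = 5): (5−7)(5−4)(5−8)(5−10) = (−2)·1·(−3)·(−5) = −30 ≡ 3, so v_2 = 3^{−1} = 4 (mod 11).
  i = 3 (α = 4): (4−7)(4−5)(4−8)(4−10) = (−3)·(−1)·(−4)·(−6) = 72 ≡ 6, so v_3 = 6^{−1} = 2 (mod 11).
  i = 4 (α = 8): (8−7)(8−5)(8−4)(8−10) = 1·3·4·(−2) = −24 ≡ 9, so v_4 = 9^{−1} = 5 (mod 11).
  i = 5 (α = 10): (10−7)(10−5)(10−4)(10−8) = 3·5·6·2 = 180 ≡ 4, so v_5 = 4^{−1} = 3 (mod 11).
  v = [8, 4, 2, 5, 3].
Step 2: syndromes of r = [7, 9, 1, 0, 5] (all sums mod 11).
  S_0 = Σ v_i r_i = 8·7 + 4·9 + 2·1 + 5·0 + 3·5 = 109 ≡ 10.
  S_1 = Σ v_i α_i r_i = 8·7·7 + 4·5·9 + 2·4·1 + 5·8·0 + 3·10·5 = 730 ≡ 4.
  α_i^2 mod 11 = [5, 3, 5, 9, 1].
  S_2 = Σ v_i α_i^2 r_i = 8·5·7 + 4·3·9 + 2·5·1 + 5·9·0 + 3·1·5 = 413 ≡ 6.
  S = (10, 4, 6) ≠ 0, so r is not a codeword (an error is present).
Step 3: locate the error. For a single error e at position i, S_ℓ = v_i·e·α_i^ℓ, so α_err = S_1/S_0.
  S_0^{−1} = 10^{−1} = 10 (mod 11), so α_err = 4·10 = 40 ≡ 7 = α_1. Error position i = 1.
  Consistency check: S_2/S_1 = 6·3 = 18 ≡ 7 = α_err ✓ (single-error assumption holds).
Step 4: error magnitude e = S_0/v_1 = S_0·∏_{j≠1}(α_1 − α_j) = 10·7 = 70 ≡ 4 (mod 11).
Step 5: correct position 1: c_1 = r_1 − e = 7 − 4 ≡ 3 (mod 11). Hence c = [3, 9, 1, 0, 5].
  Check: interpolating c through the α_i gives m(x) = 2 + 8·x (degree < 2) with m(α_i) = c_i for every i, so c is indeed a codeword.


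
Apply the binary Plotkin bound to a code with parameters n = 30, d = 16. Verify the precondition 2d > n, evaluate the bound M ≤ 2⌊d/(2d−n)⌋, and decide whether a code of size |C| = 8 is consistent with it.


Plotkin bound M ≤ 16; given |C| = 8 ≤ bound (satisfied).

Check applicability: 2d = 32, n = 30.
2d − n = 2 > 0, so Plotkin applies.
Compute d/(2d−n) = 16/2 ≈ 8.0000.
⌊d/(2d−n)⌋ = 8.
Plotkin bound: M ≤ 2·8 = 16.
Given |C| = 8, check: satisfied.
This |C| is below the Plotkin bound.


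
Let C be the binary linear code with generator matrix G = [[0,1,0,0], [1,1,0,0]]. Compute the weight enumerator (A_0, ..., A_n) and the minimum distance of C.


Weight distribution: A_0 = 1, A_1 = 2, A_2 = 1. Minimum distance d = 1.

Enumerate all 2^2 = 4 messages m ∈ F_2^2.
For each, compute codeword c = mG in F_2^4, then tally its weight.
  m = 00 → c = 0000, weight = 0.
  m = 10 → c = 0100, weight = 1.
  m = 01 → c = 1100, weight = 2.
  m = 11 → c = 1000, weight = 1.
Tally weights:
  weight 0: 1 codewords.
  weight 1: 2 codewords.
  weight 2: 1 codewords.
Minimum distance d = smallest w > 0 with A_w > 0 = 1.
Sanity: Σ A_w = 4 = 2^2 = 4 ✓.


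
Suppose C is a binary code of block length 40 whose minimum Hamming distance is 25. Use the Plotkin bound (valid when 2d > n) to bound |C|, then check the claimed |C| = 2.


Plotkin bound M ≤ 4; given |C| = 2 ≤ bound (satisfied).

Check applicability: 2d = 50, n = 40.
2d − n = 10 > 0, so Plotkin applies.
Compute d/(2d−n) = 25/10 ≈ 2.5000.
⌊d/(2d−n)⌋ = 2.
Plotkin bound: M ≤ 2·2 = 4.
Given |C| = 2, check: satisfied.
This |C| is below the Plotkin bound.


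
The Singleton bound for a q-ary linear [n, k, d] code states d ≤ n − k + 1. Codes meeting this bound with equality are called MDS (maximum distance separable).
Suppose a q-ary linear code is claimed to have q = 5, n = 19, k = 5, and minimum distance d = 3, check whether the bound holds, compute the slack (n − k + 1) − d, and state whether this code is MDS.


Singleton RHS = n − k + 1 = 15, slack = 12, bound satisfied, not MDS.

Singleton bound: d ≤ n − k + 1.
Here n = 19, k = 5, so n − k + 1 = 15.
Given d = 3, check d ≤ 15: YES.
Slack = (n − k + 1) − d = 12.
The code is NOT MDS (slack = 12 > 0).
Description: the claimed parameters are [19, 5, 3]_5; such a code would be non-MDS.


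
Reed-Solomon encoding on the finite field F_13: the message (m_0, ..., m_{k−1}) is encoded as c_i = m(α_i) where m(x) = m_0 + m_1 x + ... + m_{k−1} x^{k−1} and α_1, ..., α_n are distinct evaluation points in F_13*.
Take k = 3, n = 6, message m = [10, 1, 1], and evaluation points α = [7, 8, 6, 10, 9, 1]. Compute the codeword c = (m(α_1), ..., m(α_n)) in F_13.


c = [1, 4, 0, 3, 9, 12]

Message polynomial: m(x) = 10 + 1·x + 1·x^2 (mod 13).
For each evaluation point α_i, compute m(α_i) mod 13:
  α_1 = 7: Horner steps 1 → 8 → 1, so m(7) = 1.
  α_2 = 8: Horner steps 1 → 9 → 4, so m(8) = 4.
  α_3 = 6: Horner steps 1 → 7 → 0, so m(6) = 0.
  α_4 = 10: Horner steps 1 → 11 → 3, so m(10) = 3.
  α_5 = 9: Horner steps 1 → 10 → 9, so m(9) = 9.
  α_6 = 1: Horner steps 1 → 2 → 12, so m(1) = 12.
Codeword c = [1, 4, 0, 3, 9, 12] ∈ F_13^6.
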